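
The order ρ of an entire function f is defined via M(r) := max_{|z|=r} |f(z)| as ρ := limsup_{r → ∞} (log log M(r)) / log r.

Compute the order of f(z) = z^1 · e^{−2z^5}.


M(r) = max_{|z|=r} |1|·|z|^1·|e^{−2z^5}| = 1·r^1 · e^{2r^5} (the factors attain their maxima compatibly on |z|=r). Then log M(r) = log 1 + 1·log r + 2r^5, dominated by the last term, so log log M(r) ~ 5·log r. The polynomial factor 1z^1 contributes only a log r term and does not affect the order. ρ = 5.
Therefore ρ = 5.

Order ρ = 5.


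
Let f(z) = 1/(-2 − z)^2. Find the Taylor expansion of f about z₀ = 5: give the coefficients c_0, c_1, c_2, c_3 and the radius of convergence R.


Let w = z − z₀, so z = z₀ + w.
Then -2 − z = -2 − (z₀ + w) = (-2 − z₀) − w = -7 − w.
f(z) = 1/(-7 − w)^2 = (1/(-7)^2) · (1 − w/(-7))^{−2}.
By the binomial series (1−u)^{−2} = Σ_{n≥0} C(n+1, 1) u^n for |u|<1, with u = w/(-7):
  c_n = C(n+1, 1) / (-7)^(n+2).
  c_0 = 1/(-7)^2 = 1/49.
  c_1 = 2/(-7)^3 = -2/343.
  c_2 = 3/(-7)^4 = 3/2401.
  c_3 = 4/(-7)^5 = -4/16807.
The series is valid for |w/d| < 1, i.e. |z − z₀| < |d|.
Radius of convergence: R = |-2 − z₀| = |-7| = 7 (distance from z₀ to the singularity z = -2).

c_0 = 1/49, c_1 = -2/343, c_2 = 3/2401, c_3 = -4/16807; R = 7.


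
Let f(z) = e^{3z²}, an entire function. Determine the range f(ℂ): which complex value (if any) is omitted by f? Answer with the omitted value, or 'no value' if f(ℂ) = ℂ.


Little Picard bounds the complement of f(ℂ) to at most one point.
The exponent g(z) = 3z² is a nonconstant polynomial, hence surjective onto ℂ. So e^{g(z)} takes every value in {e^w : w ∈ ℂ} = ℂ ∖ {0}. Adding 0 shifts the range to ℂ ∖ {0}. f omits exactly 0.

Omitted value: 0.


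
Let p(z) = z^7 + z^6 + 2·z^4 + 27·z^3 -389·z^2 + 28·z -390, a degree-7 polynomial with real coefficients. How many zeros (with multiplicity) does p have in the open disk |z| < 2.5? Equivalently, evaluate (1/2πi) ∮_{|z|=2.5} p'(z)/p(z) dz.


The zeros of p are: 3, (0 + 1i), (0 - 1i), (1 + 3i), (1 - 3i), (-3 + 2i), (-3 - 2i).
Their magnitudes are: 3, 1, 1, 3.162, 3.162, 3.606, 3.606.
Zeros with |z| < R = 2.5: (0 + 1i), (0 - 1i).
Count = 2.
By the argument principle, (1/2πi) ∮_{|z|=R} p'(z)/p(z) dz equals exactly this count.

Number of zeros inside |z| < 2.5: 2.


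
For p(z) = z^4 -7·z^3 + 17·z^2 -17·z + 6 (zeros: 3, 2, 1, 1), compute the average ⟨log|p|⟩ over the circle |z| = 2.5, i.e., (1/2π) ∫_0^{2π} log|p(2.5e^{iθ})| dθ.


Zeros: 1, 1, 2, 3; r = 2.5.
Inside |z| < r: 1, 1, 2. Outside (|z| ≥ r): 3.
p(0) = 6, so log|p(0)| = log(6) = 1.7918.
Apply Jensen: I(r) = log|p(0)| + Σ_k log(r/|z_k|), summed over zeros inside |z| < r.
  log(r/|z_k|) for z_k = 2: log(2.5/2) = 0.2231
  log(r/|z_k|) for z_k = 1: log(2.5/1) = 0.9163
  log(r/|z_k|) for z_k = 1: log(2.5/1) = 0.9163
  Outside zeros (3) contribute nothing to the Jensen sum.
Sum over inside zeros: 2.0557.
I(r) = log|p(0)| + (inside sum) = 1.7918 + 2.0557 = 3.8475.
Note: since some zeros are outside |z| ≤ r, the simplified n·log(r) form does NOT apply — only the inside zeros contribute.

I(r) ≈ 3.8475.


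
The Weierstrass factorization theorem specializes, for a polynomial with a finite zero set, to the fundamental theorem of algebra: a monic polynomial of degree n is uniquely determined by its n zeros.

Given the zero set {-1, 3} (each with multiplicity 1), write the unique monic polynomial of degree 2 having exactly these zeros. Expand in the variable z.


The polynomial is p(z) = ∏_{α ∈ S} (z − α), where S = {-1, 3}.
Expanding the product yields: p(z) = z^2 -2·z -3.
The resulting polynomial has degree 2 and real coefficients as required.

p(z) = z^2 -2·z -3.


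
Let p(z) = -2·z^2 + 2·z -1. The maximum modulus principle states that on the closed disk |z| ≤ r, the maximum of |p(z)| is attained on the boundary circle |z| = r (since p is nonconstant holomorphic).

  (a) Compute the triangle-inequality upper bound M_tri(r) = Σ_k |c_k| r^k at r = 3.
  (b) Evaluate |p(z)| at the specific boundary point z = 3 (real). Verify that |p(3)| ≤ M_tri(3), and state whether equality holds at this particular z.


Coefficients: c_0 = -1, c_1 = 2, c_2 = -2. Radius r = 3.
Part (a). Triangle bound: M_tri(r) = Σ_k |c_k| r^k
  = |-1|·3^0 + |2|·3^1 + |-2|·3^2
  = 1 + 6 + 18 = 25.
This bounds M(r) := max_{|z|=r} |p(z)| from above; equality holds iff all terms c_k z^k can be made to align in phase at a single z on |z|=r.
Part (b). At z = 3 (real, on the circle |z| = r):
  p(3) = (-1)·3^0 + (2)·3^1 + (-2)·3^2 = -13.
  |p(3)| = 13.
Check: |p(3)| = 13 ≤ 25 = M_tri(3). ✓ Equality does not hold at z = 3 (the coefficients have mixed signs, so the terms do not all align in phase there).

M_tri(3) = 25; |p(3)| = 13; equality at z=3: no.


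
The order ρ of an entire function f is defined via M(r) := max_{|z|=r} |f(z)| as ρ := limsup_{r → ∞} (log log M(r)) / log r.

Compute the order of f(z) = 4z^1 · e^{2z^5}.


M(r) = max_{|z|=r} |4|·|z|^1·|e^{2z^5}| = 4·r^1 · e^{2r^5} (the factors attain their maxima compatibly on |z|=r). Then log M(r) = log 4 + 1·log r + 2r^5, dominated by the last term, so log log M(r) ~ 5·log r. The polynomial factor 4z^1 contributes only a log r term and does not affect the order. ρ = 5.
Therefore ρ = 5.

Order ρ = 5.


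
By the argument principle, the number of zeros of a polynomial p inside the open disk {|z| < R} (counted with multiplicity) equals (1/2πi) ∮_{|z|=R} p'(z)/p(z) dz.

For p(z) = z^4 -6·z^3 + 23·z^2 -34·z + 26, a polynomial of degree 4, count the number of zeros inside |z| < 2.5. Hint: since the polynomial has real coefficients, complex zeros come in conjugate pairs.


The zeros of p are: (1 + 1i), (1 - 1i), (2 + 3i), (2 - 3i).
Their magnitudes are: 1.414, 1.414, 3.606, 3.606.
Zeros with |z| < R = 2.5: (1 + 1i), (1 - 1i).
Count = 2.
By the argument principle, (1/2πi) ∮_{|z|=R} p'(z)/p(z) dz equals exactly this count.

Number of zeros inside |z| < 2.5: 2.


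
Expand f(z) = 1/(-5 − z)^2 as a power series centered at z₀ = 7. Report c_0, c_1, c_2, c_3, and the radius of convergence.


Let w = z − z₀, so z = z₀ + w.
Then -5 − z = -5 − (z₀ + w) = (-5 − z₀) − w = -12 − w.
f(z) = 1/(-12 − w)^2 = (1/(-12)^2) · (1 − w/(-12))^{−2}.
By the binomial series (1−u)^{−2} = Σ_{n≥0} C(n+1, 1) u^n for |u|<1, with u = w/(-12):
  c_n = C(n+1, 1) / (-12)^(n+2).
  c_0 = 1/(-12)^2 = 1/144.
  c_1 = 2/(-12)^3 = -1/864.
  c_2 = 3/(-12)^4 = 1/6912.
  c_3 = 4/(-12)^5 = -1/62208.
The series is valid for |w/d| < 1, i.e. |z − z₀| < |d|.
Radius of convergence: R = |-5 − z₀| = |-12| = 12 (distance from z₀ to the singularity z = -5).

c_0 = 1/144, c_1 = -1/864, c_2 = 1/6912, c_3 = -1/62208; R = 12.


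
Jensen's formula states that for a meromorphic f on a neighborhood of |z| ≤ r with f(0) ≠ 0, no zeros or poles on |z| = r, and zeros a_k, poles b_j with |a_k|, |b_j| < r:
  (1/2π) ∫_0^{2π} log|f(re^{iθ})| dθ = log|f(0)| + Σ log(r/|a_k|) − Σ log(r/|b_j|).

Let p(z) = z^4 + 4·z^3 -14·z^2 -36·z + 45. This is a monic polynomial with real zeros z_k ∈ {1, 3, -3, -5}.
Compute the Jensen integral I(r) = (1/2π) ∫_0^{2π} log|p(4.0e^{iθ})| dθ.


Zeros: -5, -3, 1, 3; r = 4.0.
Inside |z| < r: -3, 1, 3. Outside (|z| ≥ r): -5.
p(0) = 45, so log|p(0)| = log(45) = 3.8067.
Apply Jensen: I(r) = log|p(0)| + Σ_k log(r/|z_k|), summed over zeros inside |z| < r.
  log(r/|z_k|) for z_k = 1: log(4.0/1) = 1.3863
  log(r/|z_k|) for z_k = 3: log(4.0/3) = 0.2877
  log(r/|z_k|) for z_k = -3: log(4.0/3) = 0.2877
  Outside zeros (-5) contribute nothing to the Jensen sum.
Sum over inside zeros: 1.9617.
I(r) = log|p(0)| + (inside sum) = 3.8067 + 1.9617 = 5.7683.
Note: since some zeros are outside |z| ≤ r, the simplified n·log(r) form does NOT apply — only the inside zeros contribute.

I(r) ≈ 5.7683.


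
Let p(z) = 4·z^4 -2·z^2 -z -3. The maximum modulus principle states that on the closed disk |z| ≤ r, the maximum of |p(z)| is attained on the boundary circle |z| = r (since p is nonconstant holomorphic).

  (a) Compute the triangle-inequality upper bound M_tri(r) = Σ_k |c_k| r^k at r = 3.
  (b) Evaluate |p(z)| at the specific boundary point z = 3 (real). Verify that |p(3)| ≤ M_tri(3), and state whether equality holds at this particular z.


Coefficients: c_0 = -3, c_1 = -1, c_2 = -2, c_3 = 0, c_4 = 4. Radius r = 3.
Part (a). Triangle bound: M_tri(r) = Σ_k |c_k| r^k
  = |-3|·3^0 + |-1|·3^1 + |-2|·3^2 + |0|·3^3 + |4|·3^4
  = 3 + 3 + 18 + 0 + 324 = 348.
This bounds M(r) := max_{|z|=r} |p(z)| from above; equality holds iff all terms c_k z^k can be made to align in phase at a single z on |z|=r.
Part (b). At z = 3 (real, on the circle |z| = r):
  p(3) = (-3)·3^0 + (-1)·3^1 + (-2)·3^2 + (0)·3^3 + (4)·3^4 = 300.
  |p(3)| = 300.
Check: |p(3)| = 300 ≤ 348 = M_tri(3). ✓ Equality does not hold at z = 3 (the coefficients have mixed signs, so the terms do not all align in phase there).

M_tri(3) = 348; |p(3)| = 300; equality at z=3: no.


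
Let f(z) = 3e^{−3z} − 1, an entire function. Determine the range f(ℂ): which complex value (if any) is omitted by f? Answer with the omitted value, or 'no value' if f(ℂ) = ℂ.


Little Picard bounds the complement of f(ℂ) to at most one point.
e^{−3z} is never zero on ℂ, so 3·e^{−3z} takes every value in ℂ ∖ {0}. Adding -1 shifts the range to ℂ ∖ {-1}. Thus f omits exactly the value -1.

Omitted value: -1.


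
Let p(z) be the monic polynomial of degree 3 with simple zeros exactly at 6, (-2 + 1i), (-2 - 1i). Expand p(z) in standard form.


The polynomial is p(z) = ∏_{α ∈ S} (z − α), where S = {6, (-2 + 1i), (-2 - 1i)}.
Expanding the product yields: p(z) = z^3 -2·z^2 -19·z -30.
Note conjugate pairs combine to real quadratics: (z − (-2+1i))(z − (-2−1i)) = z² + 4z + 5.
The resulting polynomial has degree 3 and real coefficients as required.

p(z) = z^3 -2·z^2 -19·z -30.


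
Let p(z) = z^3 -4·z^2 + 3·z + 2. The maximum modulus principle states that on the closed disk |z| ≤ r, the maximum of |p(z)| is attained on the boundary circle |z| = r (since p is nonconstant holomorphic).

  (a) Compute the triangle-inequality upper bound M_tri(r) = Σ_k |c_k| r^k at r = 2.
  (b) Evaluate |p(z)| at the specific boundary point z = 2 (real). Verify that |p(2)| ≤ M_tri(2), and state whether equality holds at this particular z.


Coefficients: c_0 = 2, c_1 = 3, c_2 = -4, c_3 = 1. Radius r = 2.
Part (a). Triangle bound: M_tri(r) = Σ_k |c_k| r^k
  = |2|·2^0 + |3|·2^1 + |-4|·2^2 + |1|·2^3
  = 2 + 6 + 16 + 8 = 32.
This bounds M(r) := max_{|z|=r} |p(z)| from above; equality holds iff all terms c_k z^k can be made to align in phase at a single z on |z|=r.
Part (b). At z = 2 (real, on the circle |z| = r):
  p(2) = (2)·2^0 + (3)·2^1 + (-4)·2^2 + (1)·2^3 = 0.
  |p(2)| = 0.
Check: |p(2)| = 0 ≤ 32 = M_tri(2). ✓ Equality does not hold at z = 2 (the coefficients have mixed signs, so the terms do not all align in phase there).

M_tri(2) = 32; |p(2)| = 0; equality at z=2: no.


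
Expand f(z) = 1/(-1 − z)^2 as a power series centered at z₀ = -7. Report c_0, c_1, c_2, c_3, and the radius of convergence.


Let w = z − z₀, so z = z₀ + w.
Then -1 − z = -1 − (z₀ + w) = (-1 − z₀) − w = 6 − w.
f(z) = 1/(6 − w)^2 = (1/(6)^2) · (1 − w/(6))^{−2}.
By the binomial series (1−u)^{−2} = Σ_{n≥0} C(n+1, 1) u^n for |u|<1, with u = w/(6):
  c_n = C(n+1, 1) / (6)^(n+2).
  c_0 = 1/(6)^2 = 1/36.
  c_1 = 2/(6)^3 = 1/108.
  c_2 = 3/(6)^4 = 1/432.
  c_3 = 4/(6)^5 = 1/1944.
The series is valid for |w/d| < 1, i.e. |z − z₀| < |d|.
Radius of convergence: R = |-1 − z₀| = |6| = 6 (distance from z₀ to the singularity z = -1).

c_0 = 1/36, c_1 = 1/108, c_2 = 1/432, c_3 = 1/1944; R = 6.


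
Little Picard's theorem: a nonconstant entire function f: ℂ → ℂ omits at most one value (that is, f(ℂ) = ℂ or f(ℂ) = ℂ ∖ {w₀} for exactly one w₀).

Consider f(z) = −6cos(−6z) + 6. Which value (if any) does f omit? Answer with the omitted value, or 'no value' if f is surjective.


Little Picard bounds the complement of f(ℂ) to at most one point.
cos is entire and surjective onto ℂ: for every w ∈ ℂ, cos(ζ) = w has a solution ζ ∈ ℂ (e.g., via the complex inverse arccos). With ζ = −6z this gives z = ζ/(-6). Then -6·cos(−6z) takes every value in -6·ℂ = ℂ, and adding 6 is a bijection of ℂ. So f is surjective and omits no value. (Note: only on the real line is cos bounded by [−1, 1].)

Omitted value: no value.


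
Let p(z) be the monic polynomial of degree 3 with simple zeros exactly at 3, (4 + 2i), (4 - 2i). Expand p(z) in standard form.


The polynomial is p(z) = ∏_{α ∈ S} (z − α), where S = {3, (4 + 2i), (4 - 2i)}.
Expanding the product yields: p(z) = z^3 -11·z^2 + 44·z -60.
Note conjugate pairs combine to real quadratics: (z − (4+2i))(z − (4−2i)) = z² − 8z + 20.
The resulting polynomial has degree 3 and real coefficients as required.

p(z) = z^3 -11·z^2 + 44·z -60.


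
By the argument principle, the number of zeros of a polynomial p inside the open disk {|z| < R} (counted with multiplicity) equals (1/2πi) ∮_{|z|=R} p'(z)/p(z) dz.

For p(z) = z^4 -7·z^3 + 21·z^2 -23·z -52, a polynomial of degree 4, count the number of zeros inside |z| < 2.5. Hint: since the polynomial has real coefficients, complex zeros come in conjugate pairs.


The zeros of p are: (2 + 3i), (2 - 3i), 4, -1.
Their magnitudes are: 3.606, 3.606, 4, 1.
Zeros with |z| < R = 2.5: -1.
Count = 1.
By the argument principle, (1/2πi) ∮_{|z|=R} p'(z)/p(z) dz equals exactly this count.

Number of zeros inside |z| < 2.5: 1.


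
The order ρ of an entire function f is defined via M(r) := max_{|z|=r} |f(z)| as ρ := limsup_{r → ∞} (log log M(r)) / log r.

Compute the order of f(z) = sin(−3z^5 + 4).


Write sin(w) = (e^{iw} ± e^{−iw})/(2 or 2i), so |sin(w)| ≤ e^{|w|}. With w = −3z^5 + 4, |w| ≤ 3r^5 + 4 on |z|=r, giving M(r) ≤ e^{3r^5 + 4} and ρ ≤ 5. For the lower bound, choose z on |z|=r with -3z^5 purely imaginary of modulus 3r^5; then |sin(−3z^5 + 4)| grows like e^{3r^5}/2, so ρ ≥ 5. Hence ρ = 5.
Therefore ρ = 5.

Order ρ = 5.


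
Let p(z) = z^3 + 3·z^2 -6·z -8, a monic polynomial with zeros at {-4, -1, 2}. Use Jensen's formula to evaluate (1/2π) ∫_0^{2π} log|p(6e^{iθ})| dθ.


Zeros: -4, -1, 2; r = 6.
Inside |z| < r: -4, -1, 2. Outside (|z| ≥ r): ∅.
p(0) = -8, so log|p(0)| = log(8) = 2.0794.
Apply Jensen: I(r) = log|p(0)| + Σ_k log(r/|z_k|), summed over zeros inside |z| < r.
  log(r/|z_k|) for z_k = -4: log(6/4) = 0.4055
  log(r/|z_k|) for z_k = -1: log(6/1) = 1.7918
  log(r/|z_k|) for z_k = 2: log(6/2) = 1.0986
Sum over inside zeros: 3.2958.
I(r) = log|p(0)| + (inside sum) = 2.0794 + 3.2958 = 5.3753.
Closed form (all zeros inside, monic): I(r) = n·log(r) = 3·log(6) = 5.3753. ✓

I(r) ≈ 5.3753.


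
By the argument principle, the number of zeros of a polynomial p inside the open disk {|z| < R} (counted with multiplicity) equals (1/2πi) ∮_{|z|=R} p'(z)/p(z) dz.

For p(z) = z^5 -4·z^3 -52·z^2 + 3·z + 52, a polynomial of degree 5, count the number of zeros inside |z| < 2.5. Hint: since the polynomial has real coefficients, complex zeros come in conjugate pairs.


The zeros of p are: -1, 1, 4, (-2 + 3i), (-2 - 3i).
Their magnitudes are: 1, 1, 4, 3.606, 3.606.
Zeros with |z| < R = 2.5: -1, 1.
Count = 2.
By the argument principle, (1/2πi) ∮_{|z|=R} p'(z)/p(z) dz equals exactly this count.

Number of zeros inside |z| < 2.5: 2.


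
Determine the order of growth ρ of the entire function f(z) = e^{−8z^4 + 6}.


|e^{−8z^4 + 6}| = e^{Re(-8·z^4) + 6} ≤ e^{8|z|^4 + 6} = e^{8r^4 + 6} on |z| = r, so ρ ≤ 4. Choosing z on |z|=r so that -8·z^4 is real positive (always possible by picking arg z appropriately) gives |f(z)| = e^{8r^4 + 6}, matching the bound. The additive constant 6 does not affect log log M(r) ~ 4·log r. Hence ρ = 4.
Therefore ρ = 4.

Order ρ = 4.


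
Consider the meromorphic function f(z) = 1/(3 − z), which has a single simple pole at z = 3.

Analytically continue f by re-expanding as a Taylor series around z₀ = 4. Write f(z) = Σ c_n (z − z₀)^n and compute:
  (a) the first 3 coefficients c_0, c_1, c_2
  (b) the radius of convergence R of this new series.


Let w = z − z₀, so z = z₀ + w.
Then 3 − z = 3 − (z₀ + w) = (3 − z₀) − w = -1 − w.
f(z) = 1/(-1 − w) = (1/(-1)) · 1/(1 − w/(-1)) = Σ_{n≥0} w^n / (-1)^(n+1).
So c_n = 1/(-1)^(n+1):
  c_0 = 1/(-1)^1 = -1.
  c_1 = 1/(-1)^2 = 1.
  c_2 = 1/(-1)^3 = -1.
The series is valid for |w/d| < 1, i.e. |z − z₀| < |d|.
Radius of convergence: R = |3 − z₀| = |-1| = 1 (distance from z₀ to the singularity z = 3).

c_0 = -1, c_1 = 1, c_2 = -1; R = 1.


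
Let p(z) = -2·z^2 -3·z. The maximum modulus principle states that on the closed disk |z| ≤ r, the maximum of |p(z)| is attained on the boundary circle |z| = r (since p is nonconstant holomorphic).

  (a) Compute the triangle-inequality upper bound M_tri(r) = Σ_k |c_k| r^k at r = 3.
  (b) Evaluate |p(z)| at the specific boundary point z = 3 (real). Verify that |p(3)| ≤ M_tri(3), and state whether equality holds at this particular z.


Coefficients: c_0 = 0, c_1 = -3, c_2 = -2. Radius r = 3.
Part (a). Triangle bound: M_tri(r) = Σ_k |c_k| r^k
  = |0|·3^0 + |-3|·3^1 + |-2|·3^2
  = 0 + 9 + 18 = 27.
This bounds M(r) := max_{|z|=r} |p(z)| from above; equality holds iff all terms c_k z^k can be made to align in phase at a single z on |z|=r.
Part (b). At z = 3 (real, on the circle |z| = r):
  p(3) = (0)·3^0 + (-3)·3^1 + (-2)·3^2 = -27.
  |p(3)| = 27.
Since all nonzero coefficients share the same sign, |p(3)| = 27 = M_tri(3); the triangle bound is attained at z = 3, so in fact M(r) = 27.

M_tri(3) = 27; |p(3)| = 27; equality at z=3: yes.


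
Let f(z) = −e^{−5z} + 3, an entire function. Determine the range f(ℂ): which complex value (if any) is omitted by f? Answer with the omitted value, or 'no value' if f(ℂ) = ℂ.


Little Picard bounds the complement of f(ℂ) to at most one point.
e^{−5z} is never zero on ℂ, so -1·e^{−5z} takes every value in ℂ ∖ {0}. Adding 3 shifts the range to ℂ ∖ {3}. Thus f omits exactly the value 3.

Omitted value: 3.


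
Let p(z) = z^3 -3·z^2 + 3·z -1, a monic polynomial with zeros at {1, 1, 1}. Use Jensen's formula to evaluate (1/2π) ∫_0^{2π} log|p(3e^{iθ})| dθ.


Zeros: 1, 1, 1; r = 3.
Inside |z| < r: 1, 1, 1. Outside (|z| ≥ r): ∅.
p(0) = -1, so log|p(0)| = log(1) = 0.0000.
Apply Jensen: I(r) = log|p(0)| + Σ_k log(r/|z_k|), summed over zeros inside |z| < r.
  log(r/|z_k|) for z_k = 1: log(3/1) = 1.0986
  log(r/|z_k|) for z_k = 1: log(3/1) = 1.0986
  log(r/|z_k|) for z_k = 1: log(3/1) = 1.0986
Sum over inside zeros: 3.2958.
I(r) = log|p(0)| + (inside sum) = 0.0000 + 3.2958 = 3.2958.
Closed form (all zeros inside, monic): I(r) = n·log(r) = 3·log(3) = 3.2958. ✓

I(r) ≈ 3.2958.


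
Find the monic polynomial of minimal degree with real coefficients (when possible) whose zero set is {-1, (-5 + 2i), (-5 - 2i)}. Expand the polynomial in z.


The polynomial is p(z) = ∏_{α ∈ S} (z − α), where S = {-1, (-5 + 2i), (-5 - 2i)}.
Expanding the product yields: p(z) = z^3 + 11·z^2 + 39·z + 29.
Note conjugate pairs combine to real quadratics: (z − (-5+2i))(z − (-5−2i)) = z² + 10z + 29.
The resulting polynomial has degree 3 and real coefficients as required.

p(z) = z^3 + 11·z^2 + 39·z + 29.


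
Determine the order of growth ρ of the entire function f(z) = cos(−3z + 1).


cos(w) is a linear combination of e^{iw} and e^{−iw} (or e^w, e^{−w} in the hyperbolic case), so |cos(w)| ≤ e^{|w|}. With w = −3z + 1, |w| ≤ 3|z| + 1 = 3r + 1 on |z| = r, giving M(r) ≤ e^{3r + 1}, so ρ ≤ 1. On a suitable ray (z = it for sin/cos; z = t for sinh/cosh, t real → ∞), |cos(−3z + 1)| grows like e^{3|t|}/2, so ρ ≥ 1. Hence ρ = 1.
Therefore ρ = 1.

Order ρ = 1.


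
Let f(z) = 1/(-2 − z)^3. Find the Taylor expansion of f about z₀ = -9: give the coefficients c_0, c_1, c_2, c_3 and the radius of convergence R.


Let w = z − z₀, so z = z₀ + w.
Then -2 − z = -2 − (z₀ + w) = (-2 − z₀) − w = 7 − w.
f(z) = 1/(7 − w)^3 = (1/(7)^3) · (1 − w/(7))^{−3}.
By the binomial series (1−u)^{−3} = Σ_{n≥0} C(n+2, 2) u^n for |u|<1, with u = w/(7):
  c_n = C(n+2, 2) / (7)^(n+3).
  c_0 = 1/(7)^3 = 1/343.
  c_1 = 3/(7)^4 = 3/2401.
  c_2 = 6/(7)^5 = 6/16807.
  c_3 = 10/(7)^6 = 10/117649.
The series is valid for |w/d| < 1, i.e. |z − z₀| < |d|.
Radius of convergence: R = |-2 − z₀| = |7| = 7 (distance from z₀ to the singularity z = -2).

c_0 = 1/343, c_1 = 3/2401, c_2 = 6/16807, c_3 = 10/117649; R = 7.


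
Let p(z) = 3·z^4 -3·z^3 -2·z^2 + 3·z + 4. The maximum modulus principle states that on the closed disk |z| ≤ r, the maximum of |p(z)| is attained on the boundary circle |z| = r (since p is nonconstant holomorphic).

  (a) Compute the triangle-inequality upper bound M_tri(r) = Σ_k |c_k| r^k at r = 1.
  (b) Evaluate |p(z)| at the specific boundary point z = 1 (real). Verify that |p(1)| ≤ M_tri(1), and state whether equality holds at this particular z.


Coefficients: c_0 = 4, c_1 = 3, c_2 = -2, c_3 = -3, c_4 = 3. Radius r = 1.
Part (a). Triangle bound: M_tri(r) = Σ_k |c_k| r^k
  = |4|·1^0 + |3|·1^1 + |-2|·1^2 + |-3|·1^3 + |3|·1^4
  = 4 + 3 + 2 + 3 + 3 = 15.
This bounds M(r) := max_{|z|=r} |p(z)| from above; equality holds iff all terms c_k z^k can be made to align in phase at a single z on |z|=r.
Part (b). At z = 1 (real, on the circle |z| = r):
  p(1) = (4)·1^0 + (3)·1^1 + (-2)·1^2 + (-3)·1^3 + (3)·1^4 = 5.
  |p(1)| = 5.
Check: |p(1)| = 5 ≤ 15 = M_tri(1). ✓ Equality does not hold at z = 1 (the coefficients have mixed signs, so the terms do not all align in phase there).

M_tri(1) = 15; |p(1)| = 5; equality at z=1: no.


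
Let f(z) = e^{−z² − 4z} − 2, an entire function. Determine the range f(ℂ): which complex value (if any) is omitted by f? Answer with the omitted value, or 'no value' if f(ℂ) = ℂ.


Little Picard bounds the complement of f(ℂ) to at most one point.
The exponent g(z) = −z² − 4z is a nonconstant polynomial, hence surjective onto ℂ. So e^{g(z)} takes every value in {e^w : w ∈ ℂ} = ℂ ∖ {0}. Adding -2 shifts the range to ℂ ∖ {-2}. f omits exactly -2.

Omitted value: -2.


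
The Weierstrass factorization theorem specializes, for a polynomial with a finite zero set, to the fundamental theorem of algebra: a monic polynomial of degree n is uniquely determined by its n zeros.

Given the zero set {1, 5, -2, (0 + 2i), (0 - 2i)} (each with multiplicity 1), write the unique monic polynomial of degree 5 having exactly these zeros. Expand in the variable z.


The polynomial is p(z) = ∏_{α ∈ S} (z − α), where S = {1, 5, -2, (0 + 2i), (0 - 2i)}.
Expanding the product yields: p(z) = z^5 -4·z^4 -3·z^3 -6·z^2 -28·z + 40.
Note conjugate pairs combine to real quadratics: (z − (0+2i))(z − (0−2i)) = z² + 4.
The resulting polynomial has degree 5 and real coefficients as required.

p(z) = z^5 -4·z^4 -3·z^3 -6·z^2 -28·z + 40.


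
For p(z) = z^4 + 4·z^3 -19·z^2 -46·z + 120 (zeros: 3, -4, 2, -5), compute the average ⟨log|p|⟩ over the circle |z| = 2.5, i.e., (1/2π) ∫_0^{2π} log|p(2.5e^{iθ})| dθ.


Zeros: -5, -4, 2, 3; r = 2.5.
Inside |z| < r: 2. Outside (|z| ≥ r): -5, -4, 3.
p(0) = 120, so log|p(0)| = log(120) = 4.7875.
Apply Jensen: I(r) = log|p(0)| + Σ_k log(r/|z_k|), summed over zeros inside |z| < r.
  log(r/|z_k|) for z_k = 2: log(2.5/2) = 0.2231
  Outside zeros (-5, -4, 3) contribute nothing to the Jensen sum.
Sum over inside zeros: 0.2231.
I(r) = log|p(0)| + (inside sum) = 4.7875 + 0.2231 = 5.0106.
Note: since some zeros are outside |z| ≤ r, the simplified n·log(r) form does NOT apply — only the inside zeros contribute.

I(r) ≈ 5.0106.


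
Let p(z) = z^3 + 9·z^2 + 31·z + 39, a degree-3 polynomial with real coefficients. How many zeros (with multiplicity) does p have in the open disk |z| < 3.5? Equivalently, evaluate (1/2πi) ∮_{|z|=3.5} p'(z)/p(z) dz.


The zeros of p are: -3, (-3 + 2i), (-3 - 2i).
Their magnitudes are: 3, 3.606, 3.606.
Zeros with |z| < R = 3.5: -3.
Count = 1.
By the argument principle, (1/2πi) ∮_{|z|=R} p'(z)/p(z) dz equals exactly this count.

Number of zeros inside |z| < 3.5: 1.


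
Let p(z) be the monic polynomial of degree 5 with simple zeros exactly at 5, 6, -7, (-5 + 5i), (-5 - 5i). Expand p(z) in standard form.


The polynomial is p(z) = ∏_{α ∈ S} (z − α), where S = {5, 6, -7, (-5 + 5i), (-5 - 5i)}.
Expanding the product yields: p(z) = z^5 + 6·z^4 -37·z^3 -460·z^2 -250·z + 10500.
Note conjugate pairs combine to real quadratics: (z − (-5+5i))(z − (-5−5i)) = z² + 10z + 50.
The resulting polynomial has degree 5 and real coefficients as required.

p(z) = z^5 + 6·z^4 -37·z^3 -460·z^2 -250·z + 10500.


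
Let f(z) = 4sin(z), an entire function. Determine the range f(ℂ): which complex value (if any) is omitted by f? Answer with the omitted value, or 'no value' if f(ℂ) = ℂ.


Little Picard bounds the complement of f(ℂ) to at most one point.
sin is entire and surjective onto ℂ: for every w ∈ ℂ, sin(ζ) = w has a solution ζ ∈ ℂ (e.g., via the complex inverse arcsin). With ζ = z this gives z = ζ/(1). Then 4·sin(z) takes every value in 4·ℂ = ℂ, and adding 0 is a bijection of ℂ. So f is surjective and omits no value. (Note: only on the real line is sin bounded by [−1, 1].)

Omitted value: no value.


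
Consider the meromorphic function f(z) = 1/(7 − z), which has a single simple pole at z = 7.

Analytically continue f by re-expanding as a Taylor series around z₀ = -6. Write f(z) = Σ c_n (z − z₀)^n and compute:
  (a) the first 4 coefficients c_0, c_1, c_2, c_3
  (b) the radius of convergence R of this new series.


Let w = z − z₀, so z = z₀ + w.
Then 7 − z = 7 − (z₀ + w) = (7 − z₀) − w = 13 − w.
f(z) = 1/(13 − w) = (1/(13)) · 1/(1 − w/(13)) = Σ_{n≥0} w^n / (13)^(n+1).
So c_n = 1/(13)^(n+1):
  c_0 = 1/(13)^1 = 1/13.
  c_1 = 1/(13)^2 = 1/169.
  c_2 = 1/(13)^3 = 1/2197.
  c_3 = 1/(13)^4 = 1/28561.
The series is valid for |w/d| < 1, i.e. |z − z₀| < |d|.
Radius of convergence: R = |7 − z₀| = |13| = 13 (distance from z₀ to the singularity z = 7).

c_0 = 1/13, c_1 = 1/169, c_2 = 1/2197, c_3 = 1/28561; R = 13.


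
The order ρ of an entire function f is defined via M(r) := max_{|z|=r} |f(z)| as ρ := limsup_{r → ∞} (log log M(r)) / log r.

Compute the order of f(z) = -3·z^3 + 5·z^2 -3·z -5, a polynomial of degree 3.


|f(z)| ≤ Σ|c_k|·r^k = O(r^3) as r → ∞. Polynomial growth is O(e^{r^ε}) for every ε > 0 (since r^3/e^{r^ε} → 0), so ρ ≤ ε for all ε > 0, i.e. ρ = 0. Every nonconstant polynomial has order 0.
Therefore ρ = 0.

Order ρ = 0.


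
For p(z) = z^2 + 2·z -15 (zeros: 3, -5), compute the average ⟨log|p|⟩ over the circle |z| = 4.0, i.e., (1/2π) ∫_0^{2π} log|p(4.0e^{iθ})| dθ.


Zeros: -5, 3; r = 4.0.
Inside |z| < r: 3. Outside (|z| ≥ r): -5.
p(0) = -15, so log|p(0)| = log(15) = 2.7081.
Apply Jensen: I(r) = log|p(0)| + Σ_k log(r/|z_k|), summed over zeros inside |z| < r.
  log(r/|z_k|) for z_k = 3: log(4.0/3) = 0.2877
  Outside zeros (-5) contribute nothing to the Jensen sum.
Sum over inside zeros: 0.2877.
I(r) = log|p(0)| + (inside sum) = 2.7081 + 0.2877 = 2.9957.
Note: since some zeros are outside |z| ≤ r, the simplified n·log(r) form does NOT apply — only the inside zeros contribute.

I(r) ≈ 2.9957.


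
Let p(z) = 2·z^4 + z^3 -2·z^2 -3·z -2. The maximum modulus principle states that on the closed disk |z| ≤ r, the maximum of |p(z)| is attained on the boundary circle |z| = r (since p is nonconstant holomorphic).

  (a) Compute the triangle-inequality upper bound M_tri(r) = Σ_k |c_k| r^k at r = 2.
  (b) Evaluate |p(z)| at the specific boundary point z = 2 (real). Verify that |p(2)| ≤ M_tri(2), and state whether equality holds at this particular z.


Coefficients: c_0 = -2, c_1 = -3, c_2 = -2, c_3 = 1, c_4 = 2. Radius r = 2.
Part (a). Triangle bound: M_tri(r) = Σ_k |c_k| r^k
  = |-2|·2^0 + |-3|·2^1 + |-2|·2^2 + |1|·2^3 + |2|·2^4
  = 2 + 6 + 8 + 8 + 32 = 56.
This bounds M(r) := max_{|z|=r} |p(z)| from above; equality holds iff all terms c_k z^k can be made to align in phase at a single z on |z|=r.
Part (b). At z = 2 (real, on the circle |z| = r):
  p(2) = (-2)·2^0 + (-3)·2^1 + (-2)·2^2 + (1)·2^3 + (2)·2^4 = 24.
  |p(2)| = 24.
Check: |p(2)| = 24 ≤ 56 = M_tri(2). ✓ Equality does not hold at z = 2 (the coefficients have mixed signs, so the terms do not all align in phase there).

M_tri(2) = 56; |p(2)| = 24; equality at z=2: no.


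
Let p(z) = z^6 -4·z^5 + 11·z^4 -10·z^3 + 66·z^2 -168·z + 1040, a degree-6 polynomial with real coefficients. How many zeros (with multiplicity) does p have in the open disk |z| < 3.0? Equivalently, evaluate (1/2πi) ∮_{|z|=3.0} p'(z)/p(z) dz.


The zeros of p are: (-2 + 2i), (-2 - 2i), (1 + 3i), (1 - 3i), (3 + 2i), (3 - 2i).
Their magnitudes are: 2.828, 2.828, 3.162, 3.162, 3.606, 3.606.
Zeros with |z| < R = 3.0: (-2 + 2i), (-2 - 2i).
Count = 2.
By the argument principle, (1/2πi) ∮_{|z|=R} p'(z)/p(z) dz equals exactly this count.

Number of zeros inside |z| < 3.0: 2.


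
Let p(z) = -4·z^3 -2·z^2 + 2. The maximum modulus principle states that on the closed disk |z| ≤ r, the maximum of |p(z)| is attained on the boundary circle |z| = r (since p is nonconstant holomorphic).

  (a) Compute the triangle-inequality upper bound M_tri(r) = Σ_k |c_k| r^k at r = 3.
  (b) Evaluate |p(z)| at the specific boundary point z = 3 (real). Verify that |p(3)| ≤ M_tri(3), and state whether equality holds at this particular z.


Coefficients: c_0 = 2, c_1 = 0, c_2 = -2, c_3 = -4. Radius r = 3.
Part (a). Triangle bound: M_tri(r) = Σ_k |c_k| r^k
  = |2|·3^0 + |0|·3^1 + |-2|·3^2 + |-4|·3^3
  = 2 + 0 + 18 + 108 = 128.
This bounds M(r) := max_{|z|=r} |p(z)| from above; equality holds iff all terms c_k z^k can be made to align in phase at a single z on |z|=r.
Part (b). At z = 3 (real, on the circle |z| = r):
  p(3) = (2)·3^0 + (0)·3^1 + (-2)·3^2 + (-4)·3^3 = -124.
  |p(3)| = 124.
Check: |p(3)| = 124 ≤ 128 = M_tri(3). ✓ Equality does not hold at z = 3 (the coefficients have mixed signs, so the terms do not all align in phase there).

M_tri(3) = 128; |p(3)| = 124; equality at z=3: no.


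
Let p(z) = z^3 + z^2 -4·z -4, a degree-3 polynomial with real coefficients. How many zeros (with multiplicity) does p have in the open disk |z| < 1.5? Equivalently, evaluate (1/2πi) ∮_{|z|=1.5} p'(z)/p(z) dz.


The zeros of p are: -2, 2, -1.
Their magnitudes are: 2, 2, 1.
Zeros with |z| < R = 1.5: -1.
Count = 1.
By the argument principle, (1/2πi) ∮_{|z|=R} p'(z)/p(z) dz equals exactly this count.

Number of zeros inside |z| < 1.5: 1.


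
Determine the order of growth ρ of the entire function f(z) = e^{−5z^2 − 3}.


|e^{−5z^2 − 3}| = e^{Re(-5·z^2) + -3} ≤ e^{5|z|^2 + -3} = e^{5r^2 + -3} on |z| = r, so ρ ≤ 2. Choosing z on |z|=r so that -5·z^2 is real positive (always possible by picking arg z appropriately) gives |f(z)| = e^{5r^2 + -3}, matching the bound. The additive constant -3 does not affect log log M(r) ~ 2·log r. Hence ρ = 2.
Therefore ρ = 2.

Order ρ = 2.


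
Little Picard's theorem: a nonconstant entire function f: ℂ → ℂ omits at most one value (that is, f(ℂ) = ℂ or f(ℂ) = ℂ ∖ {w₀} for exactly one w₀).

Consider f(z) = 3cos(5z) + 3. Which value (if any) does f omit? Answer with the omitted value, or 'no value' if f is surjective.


Little Picard bounds the complement of f(ℂ) to at most one point.
cos is entire and surjective onto ℂ: for every w ∈ ℂ, cos(ζ) = w has a solution ζ ∈ ℂ (e.g., via the complex inverse arccos). With ζ = 5z this gives z = ζ/(5). Then 3·cos(5z) takes every value in 3·ℂ = ℂ, and adding 3 is a bijection of ℂ. So f is surjective and omits no value. (Note: only on the real line is cos bounded by [−1, 1].)

Omitted value: no value.


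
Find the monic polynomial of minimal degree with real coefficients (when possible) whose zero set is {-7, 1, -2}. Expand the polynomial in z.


The polynomial is p(z) = ∏_{α ∈ S} (z − α), where S = {-7, 1, -2}.
Expanding the product yields: p(z) = z^3 + 8·z^2 + 5·z -14.
The resulting polynomial has degree 3 and real coefficients as required.

p(z) = z^3 + 8·z^2 + 5·z -14.


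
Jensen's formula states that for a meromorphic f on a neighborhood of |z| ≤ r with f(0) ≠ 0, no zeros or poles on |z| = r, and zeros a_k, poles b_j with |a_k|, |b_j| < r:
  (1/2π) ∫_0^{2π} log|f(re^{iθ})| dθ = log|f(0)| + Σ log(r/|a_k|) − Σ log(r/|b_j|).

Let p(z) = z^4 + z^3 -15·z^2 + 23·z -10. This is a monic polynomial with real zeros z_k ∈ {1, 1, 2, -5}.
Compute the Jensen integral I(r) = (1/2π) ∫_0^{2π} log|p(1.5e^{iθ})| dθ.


Zeros: -5, 1, 1, 2; r = 1.5.
Inside |z| < r: 1, 1. Outside (|z| ≥ r): -5, 2.
p(0) = -10, so log|p(0)| = log(10) = 2.3026.
Apply Jensen: I(r) = log|p(0)| + Σ_k log(r/|z_k|), summed over zeros inside |z| < r.
  log(r/|z_k|) for z_k = 1: log(1.5/1) = 0.4055
  log(r/|z_k|) for z_k = 1: log(1.5/1) = 0.4055
  Outside zeros (-5, 2) contribute nothing to the Jensen sum.
Sum over inside zeros: 0.8109.
I(r) = log|p(0)| + (inside sum) = 2.3026 + 0.8109 = 3.1135.
Note: since some zeros are outside |z| ≤ r, the simplified n·log(r) form does NOT apply — only the inside zeros contribute.

I(r) ≈ 3.1135.


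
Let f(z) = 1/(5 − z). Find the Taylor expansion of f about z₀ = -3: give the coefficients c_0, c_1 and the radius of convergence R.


Let w = z − z₀, so z = z₀ + w.
Then 5 − z = 5 − (z₀ + w) = (5 − z₀) − w = 8 − w.
f(z) = 1/(8 − w) = (1/(8)) · 1/(1 − w/(8)) = Σ_{n≥0} w^n / (8)^(n+1).
So c_n = 1/(8)^(n+1):
  c_0 = 1/(8)^1 = 1/8.
  c_1 = 1/(8)^2 = 1/64.
The series is valid for |w/d| < 1, i.e. |z − z₀| < |d|.
Radius of convergence: R = |5 − z₀| = |8| = 8 (distance from z₀ to the singularity z = 5).

c_0 = 1/8, c_1 = 1/64; R = 8.


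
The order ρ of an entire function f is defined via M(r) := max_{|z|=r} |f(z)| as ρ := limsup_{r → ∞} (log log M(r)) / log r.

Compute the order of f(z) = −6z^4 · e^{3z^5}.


M(r) = max_{|z|=r} |-6|·|z|^4·|e^{3z^5}| = 6·r^4 · e^{3r^5} (the factors attain their maxima compatibly on |z|=r). Then log M(r) = log 6 + 4·log r + 3r^5, dominated by the last term, so log log M(r) ~ 5·log r. The polynomial factor -6z^4 contributes only a log r term and does not affect the order. ρ = 5.
Therefore ρ = 5.

Order ρ = 5.


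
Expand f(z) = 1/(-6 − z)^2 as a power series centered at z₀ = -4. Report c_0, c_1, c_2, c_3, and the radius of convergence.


Let w = z − z₀, so z = z₀ + w.
Then -6 − z = -6 − (z₀ + w) = (-6 − z₀) − w = -2 − w.
f(z) = 1/(-2 − w)^2 = (1/(-2)^2) · (1 − w/(-2))^{−2}.
By the binomial series (1−u)^{−2} = Σ_{n≥0} C(n+1, 1) u^n for |u|<1, with u = w/(-2):
  c_n = C(n+1, 1) / (-2)^(n+2).
  c_0 = 1/(-2)^2 = 1/4.
  c_1 = 2/(-2)^3 = -1/4.
  c_2 = 3/(-2)^4 = 3/16.
  c_3 = 4/(-2)^5 = -1/8.
The series is valid for |w/d| < 1, i.e. |z − z₀| < |d|.
Radius of convergence: R = |-6 − z₀| = |-2| = 2 (distance from z₀ to the singularity z = -6).

c_0 = 1/4, c_1 = -1/4, c_2 = 3/16, c_3 = -1/8; R = 2.


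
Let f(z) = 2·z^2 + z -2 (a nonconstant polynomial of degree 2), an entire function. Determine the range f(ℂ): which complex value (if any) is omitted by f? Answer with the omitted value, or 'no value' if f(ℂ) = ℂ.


Little Picard bounds the complement of f(ℂ) to at most one point.
For every w ∈ ℂ, the equation p(z) − w = 0 is a nonconstant polynomial in z and hence has at least one root by the fundamental theorem of algebra. So p is surjective onto ℂ, omitting no value.

Omitted value: no value.


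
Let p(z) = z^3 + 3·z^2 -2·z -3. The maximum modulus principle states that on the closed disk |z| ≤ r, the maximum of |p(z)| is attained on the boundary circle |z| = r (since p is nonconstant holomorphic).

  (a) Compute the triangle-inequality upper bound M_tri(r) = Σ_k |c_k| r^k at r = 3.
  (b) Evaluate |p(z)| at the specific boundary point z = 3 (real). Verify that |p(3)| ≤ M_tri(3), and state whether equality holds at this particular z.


Coefficients: c_0 = -3, c_1 = -2, c_2 = 3, c_3 = 1. Radius r = 3.
Part (a). Triangle bound: M_tri(r) = Σ_k |c_k| r^k
  = |-3|·3^0 + |-2|·3^1 + |3|·3^2 + |1|·3^3
  = 3 + 6 + 27 + 27 = 63.
This bounds M(r) := max_{|z|=r} |p(z)| from above; equality holds iff all terms c_k z^k can be made to align in phase at a single z on |z|=r.
Part (b). At z = 3 (real, on the circle |z| = r):
  p(3) = (-3)·3^0 + (-2)·3^1 + (3)·3^2 + (1)·3^3 = 45.
  |p(3)| = 45.
Check: |p(3)| = 45 ≤ 63 = M_tri(3). ✓ Equality does not hold at z = 3 (the coefficients have mixed signs, so the terms do not all align in phase there).

M_tri(3) = 63; |p(3)| = 45; equality at z=3: no.


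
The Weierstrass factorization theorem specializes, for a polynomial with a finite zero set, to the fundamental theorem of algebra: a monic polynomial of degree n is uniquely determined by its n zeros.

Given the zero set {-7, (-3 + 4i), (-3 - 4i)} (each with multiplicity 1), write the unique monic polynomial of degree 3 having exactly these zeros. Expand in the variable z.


The polynomial is p(z) = ∏_{α ∈ S} (z − α), where S = {-7, (-3 + 4i), (-3 - 4i)}.
Expanding the product yields: p(z) = z^3 + 13·z^2 + 67·z + 175.
Note conjugate pairs combine to real quadratics: (z − (-3+4i))(z − (-3−4i)) = z² + 6z + 25.
The resulting polynomial has degree 3 and real coefficients as required.

p(z) = z^3 + 13·z^2 + 67·z + 175.


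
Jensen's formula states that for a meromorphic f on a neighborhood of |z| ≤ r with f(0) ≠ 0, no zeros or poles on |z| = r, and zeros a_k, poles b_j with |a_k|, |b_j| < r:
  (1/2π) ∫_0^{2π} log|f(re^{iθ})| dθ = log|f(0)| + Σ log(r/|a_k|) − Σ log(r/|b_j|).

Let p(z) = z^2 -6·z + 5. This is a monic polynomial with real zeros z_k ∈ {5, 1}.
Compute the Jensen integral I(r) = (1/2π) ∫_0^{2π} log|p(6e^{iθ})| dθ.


Zeros: 1, 5; r = 6.
Inside |z| < r: 1, 5. Outside (|z| ≥ r): ∅.
p(0) = 5, so log|p(0)| = log(5) = 1.6094.
Apply Jensen: I(r) = log|p(0)| + Σ_k log(r/|z_k|), summed over zeros inside |z| < r.
  log(r/|z_k|) for z_k = 5: log(6/5) = 0.1823
  log(r/|z_k|) for z_k = 1: log(6/1) = 1.7918
Sum over inside zeros: 1.9741.
I(r) = log|p(0)| + (inside sum) = 1.6094 + 1.9741 = 3.5835.
Closed form (all zeros inside, monic): I(r) = n·log(r) = 2·log(6) = 3.5835. ✓

I(r) ≈ 3.5835.


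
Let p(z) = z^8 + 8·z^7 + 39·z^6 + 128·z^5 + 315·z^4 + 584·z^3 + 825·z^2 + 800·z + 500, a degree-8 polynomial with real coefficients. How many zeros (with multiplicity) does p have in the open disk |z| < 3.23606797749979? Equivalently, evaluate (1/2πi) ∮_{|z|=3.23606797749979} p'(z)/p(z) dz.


The zeros of p are: (-2 + 1i), (-2 - 1i), (-1 + 2i), (-1 - 2i), (-1 + 2i), (-1 - 2i), (0 + 2i), (0 - 2i).
Their magnitudes are: 2.236, 2.236, 2.236, 2.236, 2.236, 2.236, 2, 2.
Zeros with |z| < R = 3.23606797749979: (-2 + 1i), (-2 - 1i), (-1 + 2i), (-1 - 2i), (-1 + 2i), (-1 - 2i), (0 + 2i), (0 - 2i).
Count = 8.
By the argument principle, (1/2πi) ∮_{|z|=R} p'(z)/p(z) dz equals exactly this count.

Number of zeros inside |z| < 3.23606797749979: 8.


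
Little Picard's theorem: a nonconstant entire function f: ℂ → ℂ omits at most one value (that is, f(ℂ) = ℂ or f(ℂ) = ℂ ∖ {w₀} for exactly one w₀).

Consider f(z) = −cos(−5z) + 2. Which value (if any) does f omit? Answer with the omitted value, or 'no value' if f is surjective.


Little Picard bounds the complement of f(ℂ) to at most one point.
cos is entire and surjective onto ℂ: for every w ∈ ℂ, cos(ζ) = w has a solution ζ ∈ ℂ (e.g., via the complex inverse arccos). With ζ = −5z this gives z = ζ/(-5). Then -1·cos(−5z) takes every value in -1·ℂ = ℂ, and adding 2 is a bijection of ℂ. So f is surjective and omits no value. (Note: only on the real line is cos bounded by [−1, 1].)

Omitted value: no value.
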